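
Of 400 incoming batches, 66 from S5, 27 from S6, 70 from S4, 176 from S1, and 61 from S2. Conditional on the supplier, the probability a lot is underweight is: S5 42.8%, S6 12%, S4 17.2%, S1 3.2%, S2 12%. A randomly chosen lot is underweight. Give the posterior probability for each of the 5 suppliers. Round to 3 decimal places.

Unnormalized posteriors (prior × likelihood):
  S5: 0.165 × 0.428 = 0.07062
  S6: 0.0675 × 0.12 = 0.0081
  S4: 0.175 × 0.172 = 0.0301
  S1: 0.44 × 0.032 = 0.01408
  S2: 0.1525 × 0.12 = 0.0183
Sum = 0.1412.
P(S5 | underweight) = 0.07062/0.1412 ≈ 0.500
P(S6 | underweight) = 0.0081/0.1412 ≈ 0.057
P(S4 | underweight) = 0.0301/0.1412 ≈ 0.213
P(S1 | underweight) = 0.01408/0.1412 ≈ 0.100
P(S2 | underweight) = 0.0183/0.1412 ≈ 0.130
(Check: 0.500+0.057+0.213+0.100+0.130 = 1.000.)

S5 0.500, S6 0.057, S4 0.213, S1 0.100, S2 0.130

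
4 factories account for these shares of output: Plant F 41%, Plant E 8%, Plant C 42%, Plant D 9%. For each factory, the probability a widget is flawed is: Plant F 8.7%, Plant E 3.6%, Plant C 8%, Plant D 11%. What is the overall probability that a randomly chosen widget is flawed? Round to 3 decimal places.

0.082

By Bayes' rule, posterior ∝ prior × likelihood:
  Plant F: 0.41 × 0.087 = 0.03567
  Plant E: 0.08 × 0.036 = 0.00288
  Plant C: 0.42 × 0.08 = 0.0336
  Plant D: 0.09 × 0.11 = 0.0099
P(flawed) = 0.03567 + 0.00288 + 0.0336 + 0.0099 = 0.08205 → 0.082.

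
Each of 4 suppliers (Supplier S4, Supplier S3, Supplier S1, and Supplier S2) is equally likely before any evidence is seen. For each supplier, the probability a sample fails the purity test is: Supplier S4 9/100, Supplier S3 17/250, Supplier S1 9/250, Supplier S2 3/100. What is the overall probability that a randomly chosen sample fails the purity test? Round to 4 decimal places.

0.0560

With a uniform prior (1/4 each), posterior ∝ likelihood:
  Supplier S4: 0.09
  Supplier S3: 0.068
  Supplier S1: 0.036
  Supplier S2: 0.03
P(off-spec) = (1/4) × (0.09 + 0.068 + 0.036 + 0.03) = 0.224/4 ≈ 0.0560.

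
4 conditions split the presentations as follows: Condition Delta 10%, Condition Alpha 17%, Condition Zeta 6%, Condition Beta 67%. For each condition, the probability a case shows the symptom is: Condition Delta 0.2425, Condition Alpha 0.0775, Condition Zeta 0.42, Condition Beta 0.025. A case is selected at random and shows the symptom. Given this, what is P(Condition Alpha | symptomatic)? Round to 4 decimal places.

0.1660

Prior × likelihood for each hypothesis:
  Condition Delta: 0.1 × 0.2425 = 0.02425
  Condition Alpha: 0.17 × 0.0775 = 0.013175
  Condition Zeta: 0.06 × 0.42 = 0.0252
  Condition Beta: 0.67 × 0.025 = 0.01675
Normalizing constant = 0.079375.
P(Condition Alpha | evidence) = 0.013175 / 0.079375 ≈ 0.1660.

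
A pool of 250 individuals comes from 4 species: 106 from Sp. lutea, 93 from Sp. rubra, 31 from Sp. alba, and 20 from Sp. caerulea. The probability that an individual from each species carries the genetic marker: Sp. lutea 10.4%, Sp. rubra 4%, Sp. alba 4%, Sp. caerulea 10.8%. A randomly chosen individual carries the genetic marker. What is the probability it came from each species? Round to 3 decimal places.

Prior × likelihood for each hypothesis:
  Sp. lutea: 0.424 × 0.104 = 0.044096
  Sp. rubra: 0.372 × 0.04 = 0.01488
  Sp. alba: 0.124 × 0.04 = 0.00496
  Sp. caerulea: 0.08 × 0.108 = 0.00864
Total = 0.072576.
P(Sp. lutea | marker) = 0.044096/0.072576 ≈ 0.608
P(Sp. rubra | marker) = 0.01488/0.072576 ≈ 0.205
P(Sp. alba | marker) = 0.00496/0.072576 ≈ 0.068
P(Sp. caerulea | marker) = 0.00864/0.072576 ≈ 0.119
(Check: 0.608+0.205+0.068+0.119 = 1.000.)

Sp. lutea 0.608, Sp. rubra 0.205, Sp. alba 0.068, Sp. caerulea 0.119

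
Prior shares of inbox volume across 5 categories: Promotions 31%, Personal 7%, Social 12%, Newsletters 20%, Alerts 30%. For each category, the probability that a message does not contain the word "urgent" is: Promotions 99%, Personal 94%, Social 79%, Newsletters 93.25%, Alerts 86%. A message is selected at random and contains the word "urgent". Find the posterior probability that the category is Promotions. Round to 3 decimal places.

Taking complements, P(urgent-flag | each) = Promotions 0.01, Personal 0.06, Social 0.21, Newsletters 0.0675, Alerts 0.14.
Unnormalized posteriors (prior × likelihood):
  Promotions: 0.31 × 0.01 = 0.0031
  Personal: 0.07 × 0.06 = 0.0042
  Social: 0.12 × 0.21 = 0.0252
  Newsletters: 0.2 × 0.0675 = 0.0135
  Alerts: 0.3 × 0.14 = 0.042
Total = 0.088.
P(Promotions | evidence) = 0.0031 / 0.088 ≈ 0.035.

0.035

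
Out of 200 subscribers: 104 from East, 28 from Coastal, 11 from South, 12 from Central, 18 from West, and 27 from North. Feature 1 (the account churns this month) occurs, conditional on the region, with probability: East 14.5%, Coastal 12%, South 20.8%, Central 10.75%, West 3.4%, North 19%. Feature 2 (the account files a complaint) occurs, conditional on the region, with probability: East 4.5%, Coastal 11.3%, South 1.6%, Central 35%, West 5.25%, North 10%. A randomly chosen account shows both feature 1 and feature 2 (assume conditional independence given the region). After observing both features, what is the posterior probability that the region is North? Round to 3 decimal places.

0.245

Prior × likelihood for each hypothesis:
  East: 0.52 × 0.145 × 0.045 = 0.003393
  Coastal: 0.14 × 0.12 × 0.113 = 0.0018984
  South: 0.055 × 0.208 × 0.016 = 0.00018304
  Central: 0.06 × 0.1075 × 0.35 = 0.0022575
  West: 0.09 × 0.034 × 0.0525 = 0.00016065
  North: 0.135 × 0.19 × 0.1 = 0.002565
Sum = 0.01045759.
P(North | evidence) = 0.002565 / 0.01045759 ≈ 0.245.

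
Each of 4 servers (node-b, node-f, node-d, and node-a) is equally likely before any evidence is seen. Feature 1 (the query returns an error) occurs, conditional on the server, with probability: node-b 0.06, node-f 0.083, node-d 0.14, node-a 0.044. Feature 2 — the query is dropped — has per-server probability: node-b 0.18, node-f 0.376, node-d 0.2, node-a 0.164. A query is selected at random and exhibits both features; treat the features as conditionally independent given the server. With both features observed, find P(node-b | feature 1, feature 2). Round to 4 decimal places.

0.1399

With a uniform prior (1/4 each), posterior ∝ likelihood:
  node-b: 0.06 × 0.18 = 0.0108
  node-f: 0.083 × 0.376 = 0.031208
  node-d: 0.14 × 0.2 = 0.028
  node-a: 0.044 × 0.164 = 0.007216
Total = 0.077224.
P(node-b | evidence) = 0.0108 / 0.077224 ≈ 0.1399.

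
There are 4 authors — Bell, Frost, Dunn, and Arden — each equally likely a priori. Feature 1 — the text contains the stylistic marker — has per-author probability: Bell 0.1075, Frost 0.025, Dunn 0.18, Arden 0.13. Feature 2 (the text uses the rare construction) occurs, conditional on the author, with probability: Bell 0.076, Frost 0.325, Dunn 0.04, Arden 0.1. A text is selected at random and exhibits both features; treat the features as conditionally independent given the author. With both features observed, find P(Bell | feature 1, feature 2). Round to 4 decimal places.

With a uniform prior (1/4 each), posterior ∝ likelihood:
  Bell: 0.1075 × 0.076 = 0.00817
  Frost: 0.025 × 0.325 = 0.008125
  Dunn: 0.18 × 0.04 = 0.0072
  Arden: 0.13 × 0.1 = 0.013
Sum = 0.036495.
P(Bell | evidence) = 0.00817 / 0.036495 ≈ 0.2239.

0.2239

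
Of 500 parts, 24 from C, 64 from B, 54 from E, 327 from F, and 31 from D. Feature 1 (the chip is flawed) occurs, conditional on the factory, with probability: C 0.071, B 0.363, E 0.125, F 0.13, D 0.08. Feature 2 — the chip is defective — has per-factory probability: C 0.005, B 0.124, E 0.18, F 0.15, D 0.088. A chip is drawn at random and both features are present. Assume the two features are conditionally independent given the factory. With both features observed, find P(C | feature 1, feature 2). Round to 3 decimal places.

By Bayes' rule, posterior ∝ prior × likelihood:
  C: 0.048 × 0.071 × 0.005 = 0.00001704
  B: 0.128 × 0.363 × 0.124 = 0.005761536
  E: 0.108 × 0.125 × 0.18 = 0.00243
  F: 0.654 × 0.13 × 0.15 = 0.012753
  D: 0.062 × 0.08 × 0.088 = 0.00043648
Normalizing constant = 0.021398056.
P(C | evidence) = 0.00001704 / 0.021398056 ≈ 0.001.

0.001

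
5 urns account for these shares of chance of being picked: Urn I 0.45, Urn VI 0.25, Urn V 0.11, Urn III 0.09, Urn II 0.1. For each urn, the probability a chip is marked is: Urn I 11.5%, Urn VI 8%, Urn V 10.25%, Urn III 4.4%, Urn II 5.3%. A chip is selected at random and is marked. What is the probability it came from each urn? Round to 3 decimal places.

Urn I 0.561, Urn VI 0.217, Urn V 0.122, Urn III 0.043, Urn II 0.057

Compute prior × likelihood for every hypothesis:
  Urn I: 0.45 × 0.115 = 0.05175
  Urn VI: 0.25 × 0.08 = 0.02
  Urn V: 0.11 × 0.1025 = 0.011275
  Urn III: 0.09 × 0.044 = 0.00396
  Urn II: 0.1 × 0.053 = 0.0053
Total = 0.092285.
P(Urn I | marked) = 0.05175/0.092285 ≈ 0.561
P(Urn VI | marked) = 0.02/0.092285 ≈ 0.217
P(Urn V | marked) = 0.011275/0.092285 ≈ 0.122
P(Urn III | marked) = 0.00396/0.092285 ≈ 0.043
P(Urn II | marked) = 0.0053/0.092285 ≈ 0.057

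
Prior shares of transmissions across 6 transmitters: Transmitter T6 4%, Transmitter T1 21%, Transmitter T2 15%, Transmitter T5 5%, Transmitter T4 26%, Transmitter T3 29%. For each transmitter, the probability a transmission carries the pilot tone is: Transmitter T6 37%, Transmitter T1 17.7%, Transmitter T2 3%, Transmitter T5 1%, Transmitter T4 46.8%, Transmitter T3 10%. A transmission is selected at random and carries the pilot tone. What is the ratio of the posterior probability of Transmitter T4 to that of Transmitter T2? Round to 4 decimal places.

Compute prior × likelihood for every hypothesis:
  Transmitter T6: 0.04 × 0.37 = 0.0148
  Transmitter T1: 0.21 × 0.177 = 0.03717
  Transmitter T2: 0.15 × 0.03 = 0.0045
  Transmitter T5: 0.05 × 0.01 = 0.0005
  Transmitter T4: 0.26 × 0.468 = 0.12168
  Transmitter T3: 0.29 × 0.1 = 0.029
Sum = 0.20765.
The ratio is 0.12168 / 0.0045 (the normalizer cancels) = 27.0400.

27.0400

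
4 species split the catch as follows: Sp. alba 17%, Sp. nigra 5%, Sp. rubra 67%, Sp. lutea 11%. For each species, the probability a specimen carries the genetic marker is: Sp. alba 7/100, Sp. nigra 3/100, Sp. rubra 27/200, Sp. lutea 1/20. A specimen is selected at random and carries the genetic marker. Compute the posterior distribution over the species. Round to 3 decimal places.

Sp. alba 0.109, Sp. nigra 0.014, Sp. rubra 0.827, Sp. lutea 0.050

Compute prior × likelihood for every hypothesis:
  Sp. alba: 0.17 × 0.07 = 0.0119
  Sp. nigra: 0.05 × 0.03 = 0.0015
  Sp. rubra: 0.67 × 0.135 = 0.09045
  Sp. lutea: 0.11 × 0.05 = 0.0055
Normalizing constant = 0.10935.
P(Sp. alba | marker) = 0.0119/0.10935 ≈ 0.109
P(Sp. nigra | marker) = 0.0015/0.10935 ≈ 0.014
P(Sp. rubra | marker) = 0.09045/0.10935 ≈ 0.827
P(Sp. lutea | marker) = 0.0055/0.10935 ≈ 0.050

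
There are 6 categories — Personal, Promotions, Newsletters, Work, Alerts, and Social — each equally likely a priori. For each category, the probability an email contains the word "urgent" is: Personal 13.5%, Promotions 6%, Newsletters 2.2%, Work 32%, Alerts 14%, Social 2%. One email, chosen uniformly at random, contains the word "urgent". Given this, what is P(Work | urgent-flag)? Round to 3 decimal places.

0.459

Since the prior is uniform, the posterior is proportional to the likelihood:
  Personal: 0.135
  Promotions: 0.06
  Newsletters: 0.022
  Work: 0.32
  Alerts: 0.14
  Social: 0.02
Normalizing constant = 0.697.
P(Work | evidence) = 0.32 / 0.697 ≈ 0.459.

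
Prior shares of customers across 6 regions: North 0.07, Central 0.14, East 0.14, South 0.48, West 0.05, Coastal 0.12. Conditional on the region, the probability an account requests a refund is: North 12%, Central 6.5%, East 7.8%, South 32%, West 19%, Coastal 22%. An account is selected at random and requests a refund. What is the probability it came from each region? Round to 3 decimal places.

North 0.039, Central 0.042, East 0.050, South 0.705, West 0.044, Coastal 0.121

Prior × likelihood for each hypothesis:
  North: 0.07 × 0.12 = 0.0084
  Central: 0.14 × 0.065 = 0.0091
  East: 0.14 × 0.078 = 0.01092
  South: 0.48 × 0.32 = 0.1536
  West: 0.05 × 0.19 = 0.0095
  Coastal: 0.12 × 0.22 = 0.0264
Sum = 0.21792.
P(North | refund) = 0.0084/0.21792 ≈ 0.039
P(Central | refund) = 0.0091/0.21792 ≈ 0.042
P(East | refund) = 0.01092/0.21792 ≈ 0.050
P(South | refund) = 0.1536/0.21792 ≈ 0.705
P(West | refund) = 0.0095/0.21792 ≈ 0.044
P(Coastal | refund) = 0.0264/0.21792 ≈ 0.121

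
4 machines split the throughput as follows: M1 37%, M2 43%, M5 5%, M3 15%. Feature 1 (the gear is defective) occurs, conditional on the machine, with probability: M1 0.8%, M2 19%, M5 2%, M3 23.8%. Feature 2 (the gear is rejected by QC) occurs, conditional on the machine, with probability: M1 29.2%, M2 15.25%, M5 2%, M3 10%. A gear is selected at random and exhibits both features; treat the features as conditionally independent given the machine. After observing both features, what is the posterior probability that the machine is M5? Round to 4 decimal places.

0.0012

By Bayes' rule, posterior ∝ prior × likelihood:
  M1: 0.37 × 0.008 × 0.292 = 0.00086432
  M2: 0.43 × 0.19 × 0.1525 = 0.01245925
  M5: 0.05 × 0.02 × 0.02 = 0.00002
  M3: 0.15 × 0.238 × 0.1 = 0.00357
Normalizing constant = 0.01691357.
P(M5 | evidence) = 0.00002 / 0.01691357 ≈ 0.0012.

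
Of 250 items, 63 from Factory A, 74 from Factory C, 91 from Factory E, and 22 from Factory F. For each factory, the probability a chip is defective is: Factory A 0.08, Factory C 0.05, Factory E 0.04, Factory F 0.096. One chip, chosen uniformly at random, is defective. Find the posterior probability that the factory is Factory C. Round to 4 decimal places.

0.2553

Prior × likelihood for each hypothesis:
  Factory A: 0.252 × 0.08 = 0.02016
  Factory C: 0.296 × 0.05 = 0.0148
  Factory E: 0.364 × 0.04 = 0.01456
  Factory F: 0.088 × 0.096 = 0.008448
Sum = 0.057968.
P(Factory C | evidence) = 0.0148 / 0.057968 ≈ 0.2553.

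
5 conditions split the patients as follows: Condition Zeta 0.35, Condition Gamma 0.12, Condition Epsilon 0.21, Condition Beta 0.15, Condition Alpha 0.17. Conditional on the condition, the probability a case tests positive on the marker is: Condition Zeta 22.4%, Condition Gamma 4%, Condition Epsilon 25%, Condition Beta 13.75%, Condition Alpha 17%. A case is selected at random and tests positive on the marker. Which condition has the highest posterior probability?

Compute prior × likelihood for every hypothesis:
  Condition Zeta: 0.35 × 0.224 = 0.0784
  Condition Gamma: 0.12 × 0.04 = 0.0048
  Condition Epsilon: 0.21 × 0.25 = 0.0525
  Condition Beta: 0.15 × 0.1375 = 0.020625
  Condition Alpha: 0.17 × 0.17 = 0.0289
Total = 0.185225.
Largest term belongs to Condition Zeta, so Condition Zeta is most probable.

Condition Zeta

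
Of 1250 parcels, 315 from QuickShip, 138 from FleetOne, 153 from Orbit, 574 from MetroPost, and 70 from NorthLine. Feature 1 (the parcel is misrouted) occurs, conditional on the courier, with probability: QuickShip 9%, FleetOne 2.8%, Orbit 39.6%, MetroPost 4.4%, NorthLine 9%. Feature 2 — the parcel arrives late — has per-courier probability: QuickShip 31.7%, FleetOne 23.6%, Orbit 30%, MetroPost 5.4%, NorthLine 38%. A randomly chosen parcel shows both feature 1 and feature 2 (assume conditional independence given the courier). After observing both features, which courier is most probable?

Prior × likelihood for each hypothesis:
  QuickShip: 0.252 × 0.09 × 0.317 = 0.00718956
  FleetOne: 0.1104 × 0.028 × 0.236 = 0.0007295232
  Orbit: 0.1224 × 0.396 × 0.3 = 0.01454112
  MetroPost: 0.4592 × 0.044 × 0.054 = 0.0010910592
  NorthLine: 0.056 × 0.09 × 0.38 = 0.0019152
Total = 0.0254664624.
Largest term belongs to Orbit, so Orbit is most probable.

Orbit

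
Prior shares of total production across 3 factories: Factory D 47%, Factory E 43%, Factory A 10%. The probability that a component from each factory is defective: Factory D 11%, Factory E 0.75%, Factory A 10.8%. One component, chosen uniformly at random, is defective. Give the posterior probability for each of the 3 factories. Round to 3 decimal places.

Prior × likelihood for each hypothesis:
  Factory D: 0.47 × 0.11 = 0.0517
  Factory E: 0.43 × 0.0075 = 0.003225
  Factory A: 0.1 × 0.108 = 0.0108
Sum = 0.065725.
P(Factory D | defective) = 0.0517/0.065725 ≈ 0.787
P(Factory E | defective) = 0.003225/0.065725 ≈ 0.049
P(Factory A | defective) = 0.0108/0.065725 ≈ 0.164

Factory D 0.787, Factory E 0.049, Factory A 0.164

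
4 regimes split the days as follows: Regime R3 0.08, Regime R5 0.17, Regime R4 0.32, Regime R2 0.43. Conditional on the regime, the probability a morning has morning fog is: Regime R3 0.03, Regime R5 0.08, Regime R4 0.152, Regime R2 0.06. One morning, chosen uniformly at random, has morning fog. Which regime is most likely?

Regime R4

By Bayes' rule, posterior ∝ prior × likelihood:
  Regime R3: 0.08 × 0.03 = 0.0024
  Regime R5: 0.17 × 0.08 = 0.0136
  Regime R4: 0.32 × 0.152 = 0.04864
  Regime R2: 0.43 × 0.06 = 0.0258
Total = 0.09044.
Largest term belongs to Regime R4, so Regime R4 is most probable.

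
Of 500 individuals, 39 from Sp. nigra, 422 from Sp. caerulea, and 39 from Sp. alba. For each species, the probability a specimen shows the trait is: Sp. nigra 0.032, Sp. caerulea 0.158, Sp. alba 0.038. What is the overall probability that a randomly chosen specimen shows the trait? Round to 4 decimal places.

Prior × likelihood for each hypothesis:
  Sp. nigra: 0.078 × 0.032 = 0.002496
  Sp. caerulea: 0.844 × 0.158 = 0.133352
  Sp. alba: 0.078 × 0.038 = 0.002964
P(trait) = 0.002496 + 0.133352 + 0.002964 = 0.138812 → 0.1388.

0.1388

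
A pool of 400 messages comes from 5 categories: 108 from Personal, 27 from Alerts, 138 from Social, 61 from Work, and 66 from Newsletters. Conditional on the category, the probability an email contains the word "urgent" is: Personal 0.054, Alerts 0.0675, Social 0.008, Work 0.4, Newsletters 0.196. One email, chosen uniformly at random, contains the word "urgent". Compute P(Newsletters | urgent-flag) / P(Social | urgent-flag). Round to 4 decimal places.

Compute prior × likelihood for every hypothesis:
  Personal: 0.27 × 0.054 = 0.01458
  Alerts: 0.0675 × 0.0675 = 0.00455625
  Social: 0.345 × 0.008 = 0.00276
  Work: 0.1525 × 0.4 = 0.061
  Newsletters: 0.165 × 0.196 = 0.03234
Sum = 0.11523625.
The ratio is 0.03234 / 0.00276 (the normalizer cancels) = 11.7174.

11.7174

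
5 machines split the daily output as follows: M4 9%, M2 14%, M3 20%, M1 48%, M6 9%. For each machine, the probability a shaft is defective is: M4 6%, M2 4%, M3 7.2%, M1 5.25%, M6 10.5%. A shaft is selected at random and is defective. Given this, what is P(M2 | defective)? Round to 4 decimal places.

By Bayes' rule, posterior ∝ prior × likelihood:
  M4: 0.09 × 0.06 = 0.0054
  M2: 0.14 × 0.04 = 0.0056
  M3: 0.2 × 0.072 = 0.0144
  M1: 0.48 × 0.0525 = 0.0252
  M6: 0.09 × 0.105 = 0.00945
Sum = 0.06005.
P(M2 | evidence) = 0.0056 / 0.06005 ≈ 0.0933.

0.0933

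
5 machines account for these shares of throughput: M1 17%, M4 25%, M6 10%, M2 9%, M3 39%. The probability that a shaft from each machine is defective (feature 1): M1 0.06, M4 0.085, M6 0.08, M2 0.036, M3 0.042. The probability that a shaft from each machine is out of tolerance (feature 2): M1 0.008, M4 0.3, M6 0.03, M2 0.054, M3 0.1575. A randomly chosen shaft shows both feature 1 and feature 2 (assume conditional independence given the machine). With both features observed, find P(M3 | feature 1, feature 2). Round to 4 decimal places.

0.2730

Unnormalized posteriors (prior × likelihood):
  M1: 0.17 × 0.06 × 0.008 = 0.0000816
  M4: 0.25 × 0.085 × 0.3 = 0.006375
  M6: 0.1 × 0.08 × 0.03 = 0.00024
  M2: 0.09 × 0.036 × 0.054 = 0.00017496
  M3: 0.39 × 0.042 × 0.1575 = 0.00257985
Normalizing constant = 0.00945141.
P(M3 | evidence) = 0.00257985 / 0.00945141 ≈ 0.2730.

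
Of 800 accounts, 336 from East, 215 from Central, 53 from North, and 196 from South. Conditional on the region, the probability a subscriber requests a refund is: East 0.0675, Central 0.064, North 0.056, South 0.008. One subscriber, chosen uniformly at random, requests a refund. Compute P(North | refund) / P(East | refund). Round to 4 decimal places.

Prior × likelihood for each hypothesis:
  East: 0.42 × 0.0675 = 0.02835
  Central: 0.26875 × 0.064 = 0.0172
  North: 0.06625 × 0.056 = 0.00371
  South: 0.245 × 0.008 = 0.00196
Normalizing constant = 0.05122.
The ratio is 0.00371 / 0.02835 (the normalizer cancels) = 0.1309.

0.1309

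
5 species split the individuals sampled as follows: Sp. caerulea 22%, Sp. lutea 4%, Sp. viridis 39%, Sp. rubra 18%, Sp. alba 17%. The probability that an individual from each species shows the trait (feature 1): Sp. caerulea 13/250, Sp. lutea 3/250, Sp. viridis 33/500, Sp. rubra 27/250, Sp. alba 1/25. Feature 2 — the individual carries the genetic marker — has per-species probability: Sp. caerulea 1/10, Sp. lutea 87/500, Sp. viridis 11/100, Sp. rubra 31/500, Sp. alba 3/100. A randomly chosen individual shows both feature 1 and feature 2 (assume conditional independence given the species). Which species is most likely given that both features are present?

By Bayes' rule, posterior ∝ prior × likelihood:
  Sp. caerulea: 0.22 × 0.052 × 0.1 = 0.001144
  Sp. lutea: 0.04 × 0.012 × 0.174 = 0.00008352
  Sp. viridis: 0.39 × 0.066 × 0.11 = 0.0028314
  Sp. rubra: 0.18 × 0.108 × 0.062 = 0.00120528
  Sp. alba: 0.17 × 0.04 × 0.03 = 0.000204
Total = 0.0054682.
Largest term belongs to Sp. viridis, so Sp. viridis is most probable.

Sp. viridis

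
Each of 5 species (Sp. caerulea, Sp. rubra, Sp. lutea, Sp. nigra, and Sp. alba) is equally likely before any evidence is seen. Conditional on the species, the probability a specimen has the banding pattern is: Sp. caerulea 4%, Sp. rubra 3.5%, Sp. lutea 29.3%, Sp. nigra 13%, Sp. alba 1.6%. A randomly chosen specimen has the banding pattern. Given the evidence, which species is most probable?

Sp. lutea

Since the prior is uniform, the posterior is proportional to the likelihood:
  Sp. caerulea: 0.04
  Sp. rubra: 0.035
  Sp. lutea: 0.293
  Sp. nigra: 0.13
  Sp. alba: 0.016
Total = 0.514.
Largest term belongs to Sp. lutea, so Sp. lutea is most probable.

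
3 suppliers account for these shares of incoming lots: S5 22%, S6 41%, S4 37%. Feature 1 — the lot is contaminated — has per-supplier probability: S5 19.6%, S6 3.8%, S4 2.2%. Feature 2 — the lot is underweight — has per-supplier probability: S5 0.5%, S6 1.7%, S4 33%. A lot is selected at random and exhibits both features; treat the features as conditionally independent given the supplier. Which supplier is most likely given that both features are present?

Compute prior × likelihood for every hypothesis:
  S5: 0.22 × 0.196 × 0.005 = 0.0002156
  S6: 0.41 × 0.038 × 0.017 = 0.00026486
  S4: 0.37 × 0.022 × 0.33 = 0.0026862
Total = 0.00316666.
Largest term belongs to S4, so S4 is most probable.

S4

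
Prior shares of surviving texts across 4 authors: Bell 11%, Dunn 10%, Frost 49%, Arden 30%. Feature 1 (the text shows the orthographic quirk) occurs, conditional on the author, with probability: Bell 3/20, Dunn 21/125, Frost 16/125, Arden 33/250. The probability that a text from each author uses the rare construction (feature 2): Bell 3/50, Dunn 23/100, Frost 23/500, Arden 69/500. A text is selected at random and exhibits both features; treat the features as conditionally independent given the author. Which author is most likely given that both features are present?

By Bayes' rule, posterior ∝ prior × likelihood:
  Bell: 0.11 × 0.15 × 0.06 = 0.00099
  Dunn: 0.1 × 0.168 × 0.23 = 0.003864
  Frost: 0.49 × 0.128 × 0.046 = 0.00288512
  Arden: 0.3 × 0.132 × 0.138 = 0.0054648
Normalizing constant = 0.01320392.
Largest term belongs to Arden, so Arden is most probable.

Arden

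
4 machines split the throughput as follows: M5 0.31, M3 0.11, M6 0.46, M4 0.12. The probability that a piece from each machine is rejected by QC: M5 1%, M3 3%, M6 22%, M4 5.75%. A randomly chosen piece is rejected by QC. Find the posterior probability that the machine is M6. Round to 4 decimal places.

0.8838

By Bayes' rule, posterior ∝ prior × likelihood:
  M5: 0.31 × 0.01 = 0.0031
  M3: 0.11 × 0.03 = 0.0033
  M6: 0.46 × 0.22 = 0.1012
  M4: 0.12 × 0.0575 = 0.0069
Sum = 0.1145.
P(M6 | evidence) = 0.1012 / 0.1145 ≈ 0.8838.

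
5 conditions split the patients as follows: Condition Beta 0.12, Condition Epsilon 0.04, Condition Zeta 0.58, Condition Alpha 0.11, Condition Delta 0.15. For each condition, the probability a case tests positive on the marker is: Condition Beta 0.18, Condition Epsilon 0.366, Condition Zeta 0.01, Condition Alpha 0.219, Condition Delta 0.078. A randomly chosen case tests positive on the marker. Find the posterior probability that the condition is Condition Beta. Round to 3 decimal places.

Prior × likelihood for each hypothesis:
  Condition Beta: 0.12 × 0.18 = 0.0216
  Condition Epsilon: 0.04 × 0.366 = 0.01464
  Condition Zeta: 0.58 × 0.01 = 0.0058
  Condition Alpha: 0.11 × 0.219 = 0.02409
  Condition Delta: 0.15 × 0.078 = 0.0117
Sum = 0.07783.
P(Condition Beta | evidence) = 0.0216 / 0.07783 ≈ 0.278.

0.278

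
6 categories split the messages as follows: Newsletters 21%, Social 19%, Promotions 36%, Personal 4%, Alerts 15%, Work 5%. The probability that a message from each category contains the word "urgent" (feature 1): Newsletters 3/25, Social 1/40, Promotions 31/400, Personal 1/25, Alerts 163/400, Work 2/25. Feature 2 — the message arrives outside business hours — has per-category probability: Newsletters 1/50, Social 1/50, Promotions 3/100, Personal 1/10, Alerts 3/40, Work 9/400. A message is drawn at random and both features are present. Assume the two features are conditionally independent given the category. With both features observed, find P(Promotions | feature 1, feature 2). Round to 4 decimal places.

0.1335

Unnormalized posteriors (prior × likelihood):
  Newsletters: 0.21 × 0.12 × 0.02 = 0.000504
  Social: 0.19 × 0.025 × 0.02 = 0.000095
  Promotions: 0.36 × 0.0775 × 0.03 = 0.000837
  Personal: 0.04 × 0.04 × 0.1 = 0.00016
  Alerts: 0.15 × 0.4075 × 0.075 = 0.004584375
  Work: 0.05 × 0.08 × 0.0225 = 0.00009
Total = 0.006270375.
P(Promotions | evidence) = 0.000837 / 0.006270375 ≈ 0.1335.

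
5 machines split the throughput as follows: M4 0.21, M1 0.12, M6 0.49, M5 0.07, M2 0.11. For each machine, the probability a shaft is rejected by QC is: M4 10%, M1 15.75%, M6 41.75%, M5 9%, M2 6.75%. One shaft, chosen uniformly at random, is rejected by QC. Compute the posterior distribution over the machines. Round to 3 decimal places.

Prior × likelihood for each hypothesis:
  M4: 0.21 × 0.1 = 0.021
  M1: 0.12 × 0.1575 = 0.0189
  M6: 0.49 × 0.4175 = 0.204575
  M5: 0.07 × 0.09 = 0.0063
  M2: 0.11 × 0.0675 = 0.007425
Sum = 0.2582.
P(M4 | rejected) = 0.021/0.2582 ≈ 0.081
P(M1 | rejected) = 0.0189/0.2582 ≈ 0.073
P(M6 | rejected) = 0.204575/0.2582 ≈ 0.792
P(M5 | rejected) = 0.0063/0.2582 ≈ 0.024
P(M2 | rejected) = 0.007425/0.2582 ≈ 0.029
(Check: 0.081+0.073+0.792+0.024+0.029 = 0.999.)

M4 0.081, M1 0.073, M6 0.792, M5 0.024, M2 0.029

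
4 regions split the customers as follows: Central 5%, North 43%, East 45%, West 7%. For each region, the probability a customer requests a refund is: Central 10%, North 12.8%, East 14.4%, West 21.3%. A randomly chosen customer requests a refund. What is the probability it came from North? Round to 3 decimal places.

0.394

By Bayes' rule, posterior ∝ prior × likelihood:
  Central: 0.05 × 0.1 = 0.005
  North: 0.43 × 0.128 = 0.05504
  East: 0.45 × 0.144 = 0.0648
  West: 0.07 × 0.213 = 0.01491
Total = 0.13975.
P(North | evidence) = 0.05504 / 0.13975 ≈ 0.394.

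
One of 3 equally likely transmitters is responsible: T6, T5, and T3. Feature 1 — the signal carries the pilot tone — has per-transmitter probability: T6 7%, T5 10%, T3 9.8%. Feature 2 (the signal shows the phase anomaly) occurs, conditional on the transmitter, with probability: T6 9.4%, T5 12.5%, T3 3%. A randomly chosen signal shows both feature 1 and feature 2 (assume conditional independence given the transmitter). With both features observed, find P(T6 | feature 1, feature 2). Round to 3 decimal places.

Since the prior is uniform, the posterior is proportional to the likelihood:
  T6: 0.07 × 0.094 = 0.00658
  T5: 0.1 × 0.125 = 0.0125
  T3: 0.098 × 0.03 = 0.00294
Sum = 0.02202.
P(T6 | evidence) = 0.00658 / 0.02202 ≈ 0.299.

0.299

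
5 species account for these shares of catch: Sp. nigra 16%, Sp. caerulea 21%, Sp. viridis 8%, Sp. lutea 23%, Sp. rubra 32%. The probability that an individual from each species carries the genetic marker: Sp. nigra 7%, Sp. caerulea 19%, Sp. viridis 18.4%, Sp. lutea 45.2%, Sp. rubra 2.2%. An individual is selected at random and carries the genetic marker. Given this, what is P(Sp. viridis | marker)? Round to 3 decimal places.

0.083

Prior × likelihood for each hypothesis:
  Sp. nigra: 0.16 × 0.07 = 0.0112
  Sp. caerulea: 0.21 × 0.19 = 0.0399
  Sp. viridis: 0.08 × 0.184 = 0.01472
  Sp. lutea: 0.23 × 0.452 = 0.10396
  Sp. rubra: 0.32 × 0.022 = 0.00704
Total = 0.17682.
P(Sp. viridis | evidence) = 0.01472 / 0.17682 ≈ 0.083.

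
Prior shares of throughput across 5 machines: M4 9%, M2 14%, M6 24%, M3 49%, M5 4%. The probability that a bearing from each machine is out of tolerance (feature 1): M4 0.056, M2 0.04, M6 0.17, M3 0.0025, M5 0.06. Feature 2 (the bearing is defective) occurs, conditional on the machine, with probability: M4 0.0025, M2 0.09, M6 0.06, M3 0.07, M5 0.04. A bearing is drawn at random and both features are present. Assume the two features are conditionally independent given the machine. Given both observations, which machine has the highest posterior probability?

Compute prior × likelihood for every hypothesis:
  M4: 0.09 × 0.056 × 0.0025 = 0.0000126
  M2: 0.14 × 0.04 × 0.09 = 0.000504
  M6: 0.24 × 0.17 × 0.06 = 0.002448
  M3: 0.49 × 0.0025 × 0.07 = 0.00008575
  M5: 0.04 × 0.06 × 0.04 = 0.000096
Sum = 0.00314635.
Largest term belongs to M6, so M6 is most probable.

M6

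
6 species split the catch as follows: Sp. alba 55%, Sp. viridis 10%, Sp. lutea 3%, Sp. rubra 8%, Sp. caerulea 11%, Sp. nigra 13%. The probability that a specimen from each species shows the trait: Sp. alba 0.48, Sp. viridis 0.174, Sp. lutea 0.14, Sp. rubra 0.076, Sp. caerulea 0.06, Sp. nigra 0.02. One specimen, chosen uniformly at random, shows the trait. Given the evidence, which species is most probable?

Sp. alba

Compute prior × likelihood for every hypothesis:
  Sp. alba: 0.55 × 0.48 = 0.264
  Sp. viridis: 0.1 × 0.174 = 0.0174
  Sp. lutea: 0.03 × 0.14 = 0.0042
  Sp. rubra: 0.08 × 0.076 = 0.00608
  Sp. caerulea: 0.11 × 0.06 = 0.0066
  Sp. nigra: 0.13 × 0.02 = 0.0026
Sum = 0.30088.
Largest term belongs to Sp. alba, so Sp. alba is most probable.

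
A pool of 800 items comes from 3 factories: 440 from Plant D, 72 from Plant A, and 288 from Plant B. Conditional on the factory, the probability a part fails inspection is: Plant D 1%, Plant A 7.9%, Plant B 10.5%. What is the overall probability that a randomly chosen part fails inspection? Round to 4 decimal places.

0.0504

By Bayes' rule, posterior ∝ prior × likelihood:
  Plant D: 0.55 × 0.01 = 0.0055
  Plant A: 0.09 × 0.079 = 0.00711
  Plant B: 0.36 × 0.105 = 0.0378
P(nonconforming) = 0.0055 + 0.00711 + 0.0378 = 0.05041 → 0.0504.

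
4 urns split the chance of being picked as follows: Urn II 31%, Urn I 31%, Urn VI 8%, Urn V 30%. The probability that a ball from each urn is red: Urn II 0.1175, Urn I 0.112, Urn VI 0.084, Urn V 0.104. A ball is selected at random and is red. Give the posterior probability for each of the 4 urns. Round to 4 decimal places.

Unnormalized posteriors (prior × likelihood):
  Urn II: 0.31 × 0.1175 = 0.036425
  Urn I: 0.31 × 0.112 = 0.03472
  Urn VI: 0.08 × 0.084 = 0.00672
  Urn V: 0.3 × 0.104 = 0.0312
Total = 0.109065.
P(Urn II | red) = 0.036425/0.109065 ≈ 0.3340
P(Urn I | red) = 0.03472/0.109065 ≈ 0.3183
P(Urn VI | red) = 0.00672/0.109065 ≈ 0.0616
P(Urn V | red) = 0.0312/0.109065 ≈ 0.2861
(Check: 0.3340+0.3183+0.0616+0.2861 = 1.0000.)

Urn II 0.3340, Urn I 0.3183, Urn VI 0.0616, Urn V 0.2861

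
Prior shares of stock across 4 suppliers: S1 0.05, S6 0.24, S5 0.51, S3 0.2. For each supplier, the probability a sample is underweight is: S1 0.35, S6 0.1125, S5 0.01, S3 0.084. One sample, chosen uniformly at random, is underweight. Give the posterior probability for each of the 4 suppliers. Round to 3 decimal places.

Prior × likelihood for each hypothesis:
  S1: 0.05 × 0.35 = 0.0175
  S6: 0.24 × 0.1125 = 0.027
  S5: 0.51 × 0.01 = 0.0051
  S3: 0.2 × 0.084 = 0.0168
Total = 0.0664.
P(S1 | underweight) = 0.0175/0.0664 ≈ 0.264
P(S6 | underweight) = 0.027/0.0664 ≈ 0.407
P(S5 | underweight) = 0.0051/0.0664 ≈ 0.077
P(S3 | underweight) = 0.0168/0.0664 ≈ 0.253

S1 0.264, S6 0.407, S5 0.077, S3 0.253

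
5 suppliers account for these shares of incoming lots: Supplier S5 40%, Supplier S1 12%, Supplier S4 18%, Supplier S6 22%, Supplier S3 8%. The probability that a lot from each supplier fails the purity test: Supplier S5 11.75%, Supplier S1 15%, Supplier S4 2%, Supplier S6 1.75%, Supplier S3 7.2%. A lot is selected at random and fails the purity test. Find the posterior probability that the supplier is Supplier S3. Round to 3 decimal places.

Compute prior × likelihood for every hypothesis:
  Supplier S5: 0.4 × 0.1175 = 0.047
  Supplier S1: 0.12 × 0.15 = 0.018
  Supplier S4: 0.18 × 0.02 = 0.0036
  Supplier S6: 0.22 × 0.0175 = 0.00385
  Supplier S3: 0.08 × 0.072 = 0.00576
Sum = 0.07821.
P(Supplier S3 | evidence) = 0.00576 / 0.07821 ≈ 0.074.

0.074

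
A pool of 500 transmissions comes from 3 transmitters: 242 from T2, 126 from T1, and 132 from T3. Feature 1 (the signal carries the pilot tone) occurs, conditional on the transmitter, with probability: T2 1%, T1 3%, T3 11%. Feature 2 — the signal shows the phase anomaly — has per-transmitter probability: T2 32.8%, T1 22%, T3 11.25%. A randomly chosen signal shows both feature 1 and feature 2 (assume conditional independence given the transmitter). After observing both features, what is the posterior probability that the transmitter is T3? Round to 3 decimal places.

Compute prior × likelihood for every hypothesis:
  T2: 0.484 × 0.01 × 0.328 = 0.00158752
  T1: 0.252 × 0.03 × 0.22 = 0.0016632
  T3: 0.264 × 0.11 × 0.1125 = 0.003267
Sum = 0.00651772.
P(T3 | evidence) = 0.003267 / 0.00651772 ≈ 0.501.

0.501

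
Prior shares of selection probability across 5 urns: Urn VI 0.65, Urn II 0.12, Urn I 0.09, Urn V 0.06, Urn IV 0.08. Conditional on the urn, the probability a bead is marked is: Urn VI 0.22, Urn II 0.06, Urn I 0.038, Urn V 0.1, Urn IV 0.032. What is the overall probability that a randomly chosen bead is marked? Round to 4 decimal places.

0.1622

Unnormalized posteriors (prior × likelihood):
  Urn VI: 0.65 × 0.22 = 0.143
  Urn II: 0.12 × 0.06 = 0.0072
  Urn I: 0.09 × 0.038 = 0.00342
  Urn V: 0.06 × 0.1 = 0.006
  Urn IV: 0.08 × 0.032 = 0.00256
P(marked) = 0.143 + 0.0072 + 0.00342 + 0.006 + 0.00256 = 0.16218 → 0.1622.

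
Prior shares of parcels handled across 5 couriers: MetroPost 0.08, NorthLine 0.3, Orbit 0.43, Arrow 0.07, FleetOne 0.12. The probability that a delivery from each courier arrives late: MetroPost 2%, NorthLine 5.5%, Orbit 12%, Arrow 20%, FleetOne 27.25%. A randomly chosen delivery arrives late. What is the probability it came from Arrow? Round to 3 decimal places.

0.120

By Bayes' rule, posterior ∝ prior × likelihood:
  MetroPost: 0.08 × 0.02 = 0.0016
  NorthLine: 0.3 × 0.055 = 0.0165
  Orbit: 0.43 × 0.12 = 0.0516
  Arrow: 0.07 × 0.2 = 0.014
  FleetOne: 0.12 × 0.2725 = 0.0327
Total = 0.1164.
P(Arrow | evidence) = 0.014 / 0.1164 ≈ 0.120.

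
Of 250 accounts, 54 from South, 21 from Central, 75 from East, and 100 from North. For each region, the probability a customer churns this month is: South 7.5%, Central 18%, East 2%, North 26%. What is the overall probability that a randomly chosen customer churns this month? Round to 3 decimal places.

0.141

By Bayes' rule, posterior ∝ prior × likelihood:
  South: 0.216 × 0.075 = 0.0162
  Central: 0.084 × 0.18 = 0.01512
  East: 0.3 × 0.02 = 0.006
  North: 0.4 × 0.26 = 0.104
P(churn) = 0.0162 + 0.01512 + 0.006 + 0.104 = 0.14132 → 0.141.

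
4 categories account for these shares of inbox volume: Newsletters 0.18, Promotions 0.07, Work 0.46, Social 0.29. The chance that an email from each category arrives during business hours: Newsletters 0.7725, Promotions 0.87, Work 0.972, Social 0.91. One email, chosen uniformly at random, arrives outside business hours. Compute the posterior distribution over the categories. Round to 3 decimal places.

Newsletters 0.460, Promotions 0.102, Work 0.145, Social 0.293

Taking complements, P(off-hours | each) = Newsletters 0.2275, Promotions 0.13, Work 0.028, Social 0.09.
By Bayes' rule, posterior ∝ prior × likelihood:
  Newsletters: 0.18 × 0.2275 = 0.04095
  Promotions: 0.07 × 0.13 = 0.0091
  Work: 0.46 × 0.028 = 0.01288
  Social: 0.29 × 0.09 = 0.0261
Normalizing constant = 0.08903.
P(Newsletters | off-hours) = 0.04095/0.08903 ≈ 0.460
P(Promotions | off-hours) = 0.0091/0.08903 ≈ 0.102
P(Work | off-hours) = 0.01288/0.08903 ≈ 0.145
P(Social | off-hours) = 0.0261/0.08903 ≈ 0.293
(Check: 0.460+0.102+0.145+0.293 = 1.000.)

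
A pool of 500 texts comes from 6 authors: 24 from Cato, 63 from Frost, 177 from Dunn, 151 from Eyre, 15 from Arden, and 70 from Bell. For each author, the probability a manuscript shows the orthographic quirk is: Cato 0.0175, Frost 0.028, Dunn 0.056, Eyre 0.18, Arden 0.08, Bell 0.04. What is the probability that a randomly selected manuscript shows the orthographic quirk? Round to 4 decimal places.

0.0866

Unnormalized posteriors (prior × likelihood):
  Cato: 0.048 × 0.0175 = 0.00084
  Frost: 0.126 × 0.028 = 0.003528
  Dunn: 0.354 × 0.056 = 0.019824
  Eyre: 0.302 × 0.18 = 0.05436
  Arden: 0.03 × 0.08 = 0.0024
  Bell: 0.14 × 0.04 = 0.0056
P(quirk) = 0.00084 + 0.003528 + 0.019824 + 0.05436 + 0.0024 + 0.0056 = 0.086552 → 0.0866.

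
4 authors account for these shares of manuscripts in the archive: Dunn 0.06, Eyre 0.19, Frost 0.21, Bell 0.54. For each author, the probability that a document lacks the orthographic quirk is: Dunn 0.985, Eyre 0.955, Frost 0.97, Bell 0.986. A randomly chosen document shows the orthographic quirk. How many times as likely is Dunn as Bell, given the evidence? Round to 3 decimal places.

Taking complements, P(quirk | each) = Dunn 0.015, Eyre 0.045, Frost 0.03, Bell 0.014.
Prior × likelihood for each hypothesis:
  Dunn: 0.06 × 0.015 = 0.0009
  Eyre: 0.19 × 0.045 = 0.00855
  Frost: 0.21 × 0.03 = 0.0063
  Bell: 0.54 × 0.014 = 0.00756
Normalizing constant = 0.02331.
The ratio is 0.0009 / 0.00756 (the normalizer cancels) = 0.119.

0.119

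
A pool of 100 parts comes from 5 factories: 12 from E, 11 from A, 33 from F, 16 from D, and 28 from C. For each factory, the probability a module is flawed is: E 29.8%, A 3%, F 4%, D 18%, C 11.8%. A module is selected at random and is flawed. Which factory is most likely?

E

Compute prior × likelihood for every hypothesis:
  E: 0.12 × 0.298 = 0.03576
  A: 0.11 × 0.03 = 0.0033
  F: 0.33 × 0.04 = 0.0132
  D: 0.16 × 0.18 = 0.0288
  C: 0.28 × 0.118 = 0.03304
Total = 0.1141.
Largest term belongs to E, so E is most probable.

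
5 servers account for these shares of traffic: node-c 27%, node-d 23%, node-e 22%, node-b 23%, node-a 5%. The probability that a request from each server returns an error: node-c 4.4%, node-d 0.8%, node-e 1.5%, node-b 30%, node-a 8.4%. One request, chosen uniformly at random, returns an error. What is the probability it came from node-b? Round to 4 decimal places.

0.7648

Unnormalized posteriors (prior × likelihood):
  node-c: 0.27 × 0.044 = 0.01188
  node-d: 0.23 × 0.008 = 0.00184
  node-e: 0.22 × 0.015 = 0.0033
  node-b: 0.23 × 0.3 = 0.069
  node-a: 0.05 × 0.084 = 0.0042
Total = 0.09022.
P(node-b | evidence) = 0.069 / 0.09022 ≈ 0.7648.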